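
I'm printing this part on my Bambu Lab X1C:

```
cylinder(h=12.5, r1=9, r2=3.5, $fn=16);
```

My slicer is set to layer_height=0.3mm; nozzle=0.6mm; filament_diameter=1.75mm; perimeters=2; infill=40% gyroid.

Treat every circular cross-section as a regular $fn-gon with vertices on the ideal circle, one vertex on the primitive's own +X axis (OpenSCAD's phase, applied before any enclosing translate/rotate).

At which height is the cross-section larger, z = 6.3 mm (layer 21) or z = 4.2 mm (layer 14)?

Layer 21 (z = 6.3): the cone (r1=9→r2=3.5) has section circumradius 6.228 here — a regular 16-gon (area = (16/2)·6.228²·sin(360°/16) = 118.75 mm²). So its area = 118.75 mm². Layer 14 (z = 4.2): the cone: at t=0.336 of its height the radius interpolates to r₁+(r₂−r₁)t = 7.152, giving a regular 16-gon of that circumradius (area = (16/2)·7.152²·sin(360°/16) = 156.60 mm²). So its area = 156.60 mm². Layer 14 is larger (156.60 vs 118.75 mm²).

layer 14 (z = 4.2 mm)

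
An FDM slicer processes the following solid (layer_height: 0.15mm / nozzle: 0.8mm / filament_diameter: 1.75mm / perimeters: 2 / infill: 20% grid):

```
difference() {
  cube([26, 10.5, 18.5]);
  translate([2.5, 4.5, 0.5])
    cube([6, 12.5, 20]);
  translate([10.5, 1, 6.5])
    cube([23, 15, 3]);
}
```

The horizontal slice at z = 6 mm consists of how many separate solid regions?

At z = 6 mm: the cube is present — its section is the full 26×10.5 rectangle; the cube at (2.5, 4.5) is present — its section is the full 6×12.5 rectangle; the cube at (10.5, 1) is absent (z outside [6.5, 9.5]); After the difference (first − rest): starting from the 26×10.5 cube, the 6×12.5 cube at (2.5, 4.5) partially overlaps it — only the 36.00 mm² overlap (of its 75.00 mm²) is removed, clipping the outline — 1 connected region. The result has 1 disconnected region.

1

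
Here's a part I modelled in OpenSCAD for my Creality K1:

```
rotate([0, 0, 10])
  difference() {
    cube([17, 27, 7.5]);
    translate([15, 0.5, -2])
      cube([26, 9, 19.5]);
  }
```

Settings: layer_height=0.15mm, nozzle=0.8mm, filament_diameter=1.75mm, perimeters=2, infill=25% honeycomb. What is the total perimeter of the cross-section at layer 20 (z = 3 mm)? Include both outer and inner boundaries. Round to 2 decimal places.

At z = 3 mm: the cube is present — its section is the full 17×27 rectangle (perimeter 88.00 mm); the cube at (15, 0.5) is present — its section is the full 26×9 rectangle (perimeter 70.00 mm); After the difference (first − rest): starting from the 17×27 cube, the 26×9 cube at (15, 0.5) partially overlaps it — only the 18.00 mm² overlap (of its 234.00 mm²) is removed, clipping the outline — boundary = 92.00 mm; (rotated 10° about Z; rotation is an isometry so areas/perimeters/island counts are preserved). Overall, the cross-section is a single solid region. Total boundary length (outer) = 92.00 mm.

92.00 mm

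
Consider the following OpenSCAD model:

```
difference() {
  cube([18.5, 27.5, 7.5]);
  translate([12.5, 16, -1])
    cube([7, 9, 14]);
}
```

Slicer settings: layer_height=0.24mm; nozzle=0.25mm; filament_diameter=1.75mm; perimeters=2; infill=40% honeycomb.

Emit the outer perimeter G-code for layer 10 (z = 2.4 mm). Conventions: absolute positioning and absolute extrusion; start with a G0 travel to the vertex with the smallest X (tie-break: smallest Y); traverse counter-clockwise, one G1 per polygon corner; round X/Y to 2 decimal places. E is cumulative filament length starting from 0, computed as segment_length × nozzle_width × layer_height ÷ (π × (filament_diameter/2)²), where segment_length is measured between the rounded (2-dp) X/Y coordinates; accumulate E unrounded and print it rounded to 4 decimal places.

At z = 2.4 mm: the cube (footprint 18.5×27.5) is included at this height; the cube at (12.5, 16) is present — its section is the full 7×9 rectangle; After the difference (first − rest): starting from the 18.5×27.5 cube, the 7×9 cube at (12.5, 16) partially overlaps it — only the 54.00 mm² overlap (of its 63.00 mm²) is removed, clipping the outline — 1 connected region. The outline is a single polygon with 8 vertices. Extrusion per mm of travel: 0.25 × 0.24 / (π × 0.875²) = 0.024945. Accumulating E over each segment gives final E = 2.5943.

G0 X0.00 Y0.00 Z2.40
G1 X18.50 Y0.00 E0.4615
G1 X18.50 Y16.00 E0.8606
G1 X12.50 Y16.00 E1.0103
G1 X12.50 Y25.00 E1.2348
G1 X18.50 Y25.00 E1.3845
G1 X18.50 Y27.50 E1.4468
G1 X0.00 Y27.50 E1.9083
G1 X0.00 Y0.00 E2.5943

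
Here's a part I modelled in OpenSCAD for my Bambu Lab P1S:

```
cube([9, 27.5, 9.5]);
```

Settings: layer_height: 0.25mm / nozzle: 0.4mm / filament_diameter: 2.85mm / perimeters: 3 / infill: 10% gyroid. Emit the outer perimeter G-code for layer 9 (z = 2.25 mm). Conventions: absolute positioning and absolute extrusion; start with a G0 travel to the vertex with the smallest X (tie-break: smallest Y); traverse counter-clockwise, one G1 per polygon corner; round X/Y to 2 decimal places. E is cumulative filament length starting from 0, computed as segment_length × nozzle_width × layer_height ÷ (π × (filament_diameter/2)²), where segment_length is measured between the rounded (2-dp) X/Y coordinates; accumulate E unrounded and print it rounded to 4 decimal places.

At z = 2.25 mm: the cube (footprint 9×27.5) is included at this height. The outline is a single polygon with 4 vertices. Extrusion per mm of travel: 0.4 × 0.25 / (π × 1.425²) = 0.015675. Accumulating E over each segment gives final E = 1.1443.

G0 X0.00 Y0.00 Z2.25
G1 X9.00 Y0.00 E0.1411
G1 X9.00 Y27.50 E0.5722
G1 X0.00 Y27.50 E0.7132
G1 X0.00 Y0.00 E1.1443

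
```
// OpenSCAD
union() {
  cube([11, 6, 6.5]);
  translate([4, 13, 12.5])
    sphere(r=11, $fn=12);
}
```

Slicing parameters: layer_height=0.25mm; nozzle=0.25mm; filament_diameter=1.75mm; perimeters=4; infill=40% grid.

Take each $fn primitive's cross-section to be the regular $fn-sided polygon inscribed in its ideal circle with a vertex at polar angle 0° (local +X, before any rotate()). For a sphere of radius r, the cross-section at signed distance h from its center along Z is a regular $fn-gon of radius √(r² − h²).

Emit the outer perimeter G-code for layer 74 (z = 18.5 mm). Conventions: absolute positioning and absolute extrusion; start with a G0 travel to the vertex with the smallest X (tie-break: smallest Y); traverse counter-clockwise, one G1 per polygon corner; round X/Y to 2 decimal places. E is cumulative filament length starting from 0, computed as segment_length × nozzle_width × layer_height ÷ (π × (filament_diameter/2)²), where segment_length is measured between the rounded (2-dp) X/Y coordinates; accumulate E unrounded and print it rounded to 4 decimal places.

At z = 18.5 mm: the cube is absent (z outside [0, 6.5]); the r=11 sphere at (4, 13) contributes a regular 12-gon of circumradius √(11²−6²) = 9.220; Combining (union): only the r=11 sphere at (4, 13) is present, so the union is just that shape — 1 connected region. The outline is a single polygon with 12 vertices. Extrusion per mm of travel: 0.25 × 0.25 / (π × 0.875²) = 0.025984. Accumulating E over each segment gives final E = 1.4877.

G0 X-5.22 Y13.00 Z18.50
G1 X-3.98 Y8.39 E0.1240
G1 X-0.61 Y5.02 E0.2479
G1 X4.00 Y3.78 E0.3719
G1 X8.61 Y5.02 E0.4960
G1 X11.98 Y8.39 E0.6198
G1 X13.22 Y13.00 E0.7439
G1 X11.98 Y17.61 E0.8679
G1 X8.61 Y20.98 E0.9917
G1 X4.00 Y22.22 E1.1158
G1 X-0.61 Y20.98 E1.2398
G1 X-3.98 Y17.61 E1.3637
G1 X-5.22 Y13.00 E1.4877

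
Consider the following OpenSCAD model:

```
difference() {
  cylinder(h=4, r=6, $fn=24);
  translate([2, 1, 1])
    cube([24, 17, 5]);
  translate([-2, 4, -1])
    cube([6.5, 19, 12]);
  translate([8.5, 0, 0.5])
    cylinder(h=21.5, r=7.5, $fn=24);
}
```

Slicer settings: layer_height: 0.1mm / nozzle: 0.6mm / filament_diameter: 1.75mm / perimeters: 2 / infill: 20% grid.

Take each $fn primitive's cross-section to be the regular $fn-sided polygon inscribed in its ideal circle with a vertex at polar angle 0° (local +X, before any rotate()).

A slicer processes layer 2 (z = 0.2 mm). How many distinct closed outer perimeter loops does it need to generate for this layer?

At z = 0.2 mm: the r=6 cylinder gives a regular 24-gon of circumradius 6 (constant along its height); the cube at (2, 1) is not intersected at this z (z outside [1, 6]); the cube at (-2, 4) (footprint 6.5×19) is included at this height; the cylinder at (8.5, 0) is not intersected at this z (z outside [0.5, 22]); Taking the first minus the rest: starting from the r=6 cylinder, the 6.5×19 cube at (-2, 4) partially overlaps it — only the 9.74 mm² overlap (of its 123.50 mm²) is removed, clipping the outline — 1 connected region. The result has 1 disconnected region.

1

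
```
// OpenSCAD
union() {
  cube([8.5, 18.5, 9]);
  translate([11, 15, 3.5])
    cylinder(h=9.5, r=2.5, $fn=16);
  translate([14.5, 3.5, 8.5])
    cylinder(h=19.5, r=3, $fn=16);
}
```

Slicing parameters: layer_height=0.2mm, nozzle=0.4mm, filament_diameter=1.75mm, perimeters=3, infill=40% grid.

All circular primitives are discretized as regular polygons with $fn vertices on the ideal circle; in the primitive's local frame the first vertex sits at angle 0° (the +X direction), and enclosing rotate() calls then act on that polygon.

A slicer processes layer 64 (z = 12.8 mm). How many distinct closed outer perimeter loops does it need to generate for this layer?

2

At z = 12.8 mm: the cube is absent (z outside [0, 9]); the cylinder at (11, 15): section is a regular 16-gon, circumradius r=2.5; the r=3 cylinder at (14.5, 3.5) gives a regular 16-gon of circumradius 3 (constant along its height); Combining (union): the 2 present regions are separate (no shared area or edge), so areas and boundary lengths simply add and each stays a separate island — 2 connected regions. The result has 2 disconnected regions.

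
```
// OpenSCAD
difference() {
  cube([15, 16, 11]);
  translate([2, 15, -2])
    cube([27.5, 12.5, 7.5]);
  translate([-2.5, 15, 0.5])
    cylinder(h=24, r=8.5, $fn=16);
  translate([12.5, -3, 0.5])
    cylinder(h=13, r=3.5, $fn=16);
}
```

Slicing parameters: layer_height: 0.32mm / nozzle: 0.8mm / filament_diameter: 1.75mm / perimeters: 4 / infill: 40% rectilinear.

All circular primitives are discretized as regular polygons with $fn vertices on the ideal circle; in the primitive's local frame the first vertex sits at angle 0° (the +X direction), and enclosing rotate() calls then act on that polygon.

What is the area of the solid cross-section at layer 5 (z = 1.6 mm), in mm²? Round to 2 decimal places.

189.27 mm²

At z = 1.6 mm: the 15×16 cube contributes its full rectangle (area 240.00 mm²); the 27.5×12.5 cube at (2, 15) contributes its full rectangle (area 343.75 mm²); the cylinder at (-2.5, 15): section is a regular 16-gon, circumradius r=8.5 (area = (16/2)·8.500²·sin(360°/16) = 221.19 mm²); the cylinder at (12.5, -3): section is a regular 16-gon, circumradius r=3.5 (area = (16/2)·3.500²·sin(360°/16) = 37.50 mm²); After the difference (first − rest): starting from the 15×16 cube (240.00 mm²), the 27.5×12.5 cube at (2, 15) partially overlaps it — only the 13.00 mm² overlap (of its 343.75 mm²) is removed, clipping the outline; the r=8.5 cylinder at (-2.5, 15) partially overlaps it — only the 36.67 mm² overlap (of its 221.19 mm²) is removed, clipping the outline; the r=3.5 cylinder at (12.5, -3) partially overlaps it — only the 1.06 mm² overlap (of its 37.50 mm²) is removed, clipping the outline — area = 189.27 mm². Overall, the cross-section is a single solid region. Net area = 189.27 mm².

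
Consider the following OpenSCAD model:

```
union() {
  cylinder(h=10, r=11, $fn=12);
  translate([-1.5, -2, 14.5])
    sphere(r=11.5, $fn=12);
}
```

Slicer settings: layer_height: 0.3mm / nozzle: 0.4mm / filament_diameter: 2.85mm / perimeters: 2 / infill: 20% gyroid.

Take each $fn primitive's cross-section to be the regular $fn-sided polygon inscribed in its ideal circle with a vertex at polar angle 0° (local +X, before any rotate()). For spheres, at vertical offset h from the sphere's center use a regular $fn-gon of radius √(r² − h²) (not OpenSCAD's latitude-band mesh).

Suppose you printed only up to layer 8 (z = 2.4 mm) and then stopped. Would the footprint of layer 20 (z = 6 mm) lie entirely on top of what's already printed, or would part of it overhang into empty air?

Compare the two slices. At z = 2.4: the r=11 cylinder gives a regular 12-gon of circumradius 11 (constant along its height) (area = (12/2)·11.000²·sin(360°/12) = 363.00 mm²); the sphere at (-1.5, -2) is absent (|z−center|=12.100 > r=11.5); Combining (union): only the r=11 cylinder is present, so the union is just that shape — area = 363.00 mm². At z = 6: the r=11 cylinder contributes a regular 12-gon of circumradius 11 (area = (12/2)·11.000²·sin(360°/12) = 363.00 mm²); the sphere at (-1.5, -2): section is a regular 12-gon, circumradius = √(r²−h²) = √(11.5²−8.5²) = 7.746 (area = (12/2)·7.746²·sin(360°/12) = 180.00 mm²); Merging all regions: the r=11.5 sphere at (-1.5, -2) lies entirely inside the r=11 cylinder, so the union is just the r=11 cylinder — area = 363.00 mm². Checking containment: the cross-section at z = 6 is a subset of the cross-section at z = 2.4.

entirely on top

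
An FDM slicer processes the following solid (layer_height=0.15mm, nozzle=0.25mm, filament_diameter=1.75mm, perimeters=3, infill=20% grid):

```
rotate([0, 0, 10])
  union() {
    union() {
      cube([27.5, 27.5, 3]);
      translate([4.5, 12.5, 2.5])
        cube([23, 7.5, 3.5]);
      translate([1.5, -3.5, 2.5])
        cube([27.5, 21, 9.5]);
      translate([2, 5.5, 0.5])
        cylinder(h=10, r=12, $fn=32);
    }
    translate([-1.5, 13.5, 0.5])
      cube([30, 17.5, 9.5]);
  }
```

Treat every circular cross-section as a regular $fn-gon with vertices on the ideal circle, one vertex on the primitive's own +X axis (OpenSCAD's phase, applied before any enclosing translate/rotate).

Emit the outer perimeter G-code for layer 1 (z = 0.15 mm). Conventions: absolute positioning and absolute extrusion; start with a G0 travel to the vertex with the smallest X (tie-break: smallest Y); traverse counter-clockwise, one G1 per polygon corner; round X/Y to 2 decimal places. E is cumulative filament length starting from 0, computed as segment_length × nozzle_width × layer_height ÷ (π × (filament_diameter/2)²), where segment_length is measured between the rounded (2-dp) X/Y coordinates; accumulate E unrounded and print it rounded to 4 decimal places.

G0 X-4.78 Y27.08 Z0.15
G1 X0.00 Y0.00 E0.4287
G1 X27.08 Y4.78 E0.8574
G1 X22.31 Y31.86 E1.2861
G1 X-4.78 Y27.08 E1.7150

At z = 0.15 mm: the cube (footprint 27.5×27.5) is included at this height; the cube at (4.5, 12.5) is not intersected at this z (z outside [2.5, 6]); the cube at (1.5, -3.5) is not intersected at this z (z outside [2.5, 12]); the cylinder at (2, 5.5) is not intersected at this z (z outside [0.5, 10.5]); Combining (union): only the 27.5×27.5 cube is present, so the union is just that shape — 1 connected region; the cube at (-1.5, 13.5) is not intersected at this z (z outside [0.5, 10]); Combining (union): only that combined region is present, so the union is just that shape — 1 connected region; (rotated 10° about Z; rotation is an isometry so areas/perimeters/island counts are preserved). The outline is a single polygon with 4 vertices. Extrusion per mm of travel: 0.25 × 0.15 / (π × 0.875²) = 0.015591. Accumulating E over each segment gives final E = 1.7150.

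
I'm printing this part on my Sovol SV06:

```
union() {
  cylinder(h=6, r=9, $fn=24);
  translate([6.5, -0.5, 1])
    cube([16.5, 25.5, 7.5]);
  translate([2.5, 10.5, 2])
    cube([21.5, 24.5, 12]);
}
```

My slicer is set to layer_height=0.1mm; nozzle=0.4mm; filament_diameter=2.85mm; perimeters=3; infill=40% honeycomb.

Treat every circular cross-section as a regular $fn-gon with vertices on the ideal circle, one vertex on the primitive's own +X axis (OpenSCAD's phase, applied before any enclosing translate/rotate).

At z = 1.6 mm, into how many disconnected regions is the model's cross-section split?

1

At z = 1.6 mm: the cylinder: section is a regular 24-gon, circumradius r=9; the cube at (6.5, -0.5) (footprint 16.5×25.5) is included at this height; the cube at (2.5, 10.5) is absent (z outside [2, 14]); Combining (union): the regions partially overlap (shared area 11.58 mm²), so overlapping operands fuse into one piece — 1 connected region. The result has 1 disconnected region.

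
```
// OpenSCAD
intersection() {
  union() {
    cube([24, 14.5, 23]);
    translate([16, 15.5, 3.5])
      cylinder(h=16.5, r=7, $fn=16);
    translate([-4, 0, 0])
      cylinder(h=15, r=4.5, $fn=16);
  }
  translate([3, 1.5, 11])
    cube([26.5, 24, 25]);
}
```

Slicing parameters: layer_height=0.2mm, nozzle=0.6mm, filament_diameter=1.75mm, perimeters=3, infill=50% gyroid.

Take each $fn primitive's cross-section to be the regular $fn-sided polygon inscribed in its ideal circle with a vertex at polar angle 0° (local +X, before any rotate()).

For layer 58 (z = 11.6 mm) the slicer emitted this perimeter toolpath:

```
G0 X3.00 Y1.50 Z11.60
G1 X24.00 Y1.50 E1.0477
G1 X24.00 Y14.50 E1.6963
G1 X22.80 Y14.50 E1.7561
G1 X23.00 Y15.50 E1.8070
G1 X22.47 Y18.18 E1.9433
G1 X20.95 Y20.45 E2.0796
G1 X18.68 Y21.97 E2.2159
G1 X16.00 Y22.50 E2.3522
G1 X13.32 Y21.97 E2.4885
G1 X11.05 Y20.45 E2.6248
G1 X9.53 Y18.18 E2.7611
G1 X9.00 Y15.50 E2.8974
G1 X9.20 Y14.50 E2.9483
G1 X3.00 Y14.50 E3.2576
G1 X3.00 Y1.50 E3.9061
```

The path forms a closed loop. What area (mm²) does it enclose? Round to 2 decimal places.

361.84 mm²

Apply the shoelace formula to the sequence of (X, Y) vertices; enclosed area = 361.84 mm².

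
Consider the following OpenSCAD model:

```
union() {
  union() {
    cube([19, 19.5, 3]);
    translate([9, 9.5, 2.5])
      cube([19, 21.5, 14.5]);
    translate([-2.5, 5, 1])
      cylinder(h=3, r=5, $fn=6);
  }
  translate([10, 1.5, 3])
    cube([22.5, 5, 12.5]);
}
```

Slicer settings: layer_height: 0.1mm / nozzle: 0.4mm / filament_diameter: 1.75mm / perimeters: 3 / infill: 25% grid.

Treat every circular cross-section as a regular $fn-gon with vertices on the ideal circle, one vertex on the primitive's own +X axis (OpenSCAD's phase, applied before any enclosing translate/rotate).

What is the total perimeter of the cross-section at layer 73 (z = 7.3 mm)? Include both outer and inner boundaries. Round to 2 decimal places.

136.00 mm

At z = 7.3 mm: the cube is not intersected at this z (z outside [0, 3]); the cube at (9, 9.5) is present — its section is the full 19×21.5 rectangle (perimeter 81.00 mm); the cylinder at (-2.5, 5) does not reach this height (z outside [1, 4]); Combining (union): only the 19×21.5 cube at (9, 9.5) is present, so the union is just that shape — boundary = 81.00 mm; the cube at (10, 1.5) (footprint 22.5×5) is included at this height (perimeter 55.00 mm); Combining (union): the 2 present regions are separate (no shared area or edge), so areas and boundary lengths simply add and each stays a separate island — boundary = 136.00 mm. Overall, the cross-section has 2 separate islands. Total boundary length (outer) = 136.00 mm.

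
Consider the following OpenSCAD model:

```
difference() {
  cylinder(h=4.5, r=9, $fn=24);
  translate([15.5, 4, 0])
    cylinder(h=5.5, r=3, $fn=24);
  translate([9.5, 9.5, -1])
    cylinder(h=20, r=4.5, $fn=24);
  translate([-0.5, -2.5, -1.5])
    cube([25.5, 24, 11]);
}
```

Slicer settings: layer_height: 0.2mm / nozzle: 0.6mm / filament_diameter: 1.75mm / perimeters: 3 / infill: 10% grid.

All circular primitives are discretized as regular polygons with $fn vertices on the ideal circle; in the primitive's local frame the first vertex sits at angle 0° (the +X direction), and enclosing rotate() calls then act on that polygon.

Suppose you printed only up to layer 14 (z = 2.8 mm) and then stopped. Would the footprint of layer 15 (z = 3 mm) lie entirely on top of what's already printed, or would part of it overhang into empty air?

Compare the two slices. At z = 2.8: the cylinder: section is a regular 24-gon, circumradius r=9 (area = (24/2)·9.000²·sin(360°/24) = 251.57 mm²); the r=3 cylinder at (15.5, 4) gives a regular 24-gon of circumradius 3 (constant along its height) (area = (24/2)·3.000²·sin(360°/24) = 27.95 mm²); the r=4.5 cylinder at (9.5, 9.5) gives a regular 24-gon of circumradius 4.5 (constant along its height) (area = (24/2)·4.500²·sin(360°/24) = 62.89 mm²); the 25.5×24 cube at (-0.5, -2.5) contributes its full rectangle (area 612.00 mm²); After the difference (first − rest): starting from the r=9 cylinder (251.57 mm²), the r=3 cylinder at (15.5, 4) misses the remaining region (no effect); the r=4.5 cylinder at (9.5, 9.5) partially overlaps it — only the 0.02 mm² overlap (of its 62.89 mm²) is removed, clipping the outline; the 25.5×24 cube at (-0.5, -2.5) partially overlaps it — only the 90.70 mm² overlap (of its 612.00 mm²) is removed, clipping the outline — area = 160.86 mm². At z = 3: the r=9 cylinder gives a regular 24-gon of circumradius 9 (constant along its height) (area = (24/2)·9.000²·sin(360°/24) = 251.57 mm²); the r=3 cylinder at (15.5, 4) contributes a regular 24-gon of circumradius 3 (area = (24/2)·3.000²·sin(360°/24) = 27.95 mm²); the r=4.5 cylinder at (9.5, 9.5) contributes a regular 24-gon of circumradius 4.5 (area = (24/2)·4.500²·sin(360°/24) = 62.89 mm²); the 25.5×24 cube at (-0.5, -2.5) contributes its full rectangle (area 612.00 mm²); Taking the first minus the rest: starting from the r=9 cylinder (251.57 mm²), the r=3 cylinder at (15.5, 4) misses the remaining region (no effect); the r=4.5 cylinder at (9.5, 9.5) partially overlaps it — only the 0.02 mm² overlap (of its 62.89 mm²) is removed, clipping the outline; the 25.5×24 cube at (-0.5, -2.5) partially overlaps it — only the 90.70 mm² overlap (of its 612.00 mm²) is removed, clipping the outline — area = 160.86 mm². Checking containment: the cross-section at z = 3 is a subset of the cross-section at z = 2.8.

entirely on top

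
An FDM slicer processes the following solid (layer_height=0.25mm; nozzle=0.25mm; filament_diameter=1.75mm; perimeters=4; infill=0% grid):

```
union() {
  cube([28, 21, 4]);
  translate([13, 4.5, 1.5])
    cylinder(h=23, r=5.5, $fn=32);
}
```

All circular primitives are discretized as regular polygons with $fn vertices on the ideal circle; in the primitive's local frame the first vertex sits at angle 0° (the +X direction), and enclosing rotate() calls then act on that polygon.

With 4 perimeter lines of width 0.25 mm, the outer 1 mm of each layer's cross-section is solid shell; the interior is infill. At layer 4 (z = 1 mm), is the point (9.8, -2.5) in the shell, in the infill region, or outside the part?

At z = 1 mm: the 28×21 cube contributes its full rectangle; the cylinder at (13, 4.5) is not intersected at this z (z outside [1.5, 24.5]); Merging all regions: only the 28×21 cube is present, so the union is just that shape — 1 connected region. Overall, the cross-section is a single solid region. The nearest boundary edge runs (0.00, 0.00)→(28.00, 0.00); distance from the point to it = 2.50 mm. The point is not inside any of the regions above, so it lies outside the cross-section (2.50 mm from the nearest boundary).

outside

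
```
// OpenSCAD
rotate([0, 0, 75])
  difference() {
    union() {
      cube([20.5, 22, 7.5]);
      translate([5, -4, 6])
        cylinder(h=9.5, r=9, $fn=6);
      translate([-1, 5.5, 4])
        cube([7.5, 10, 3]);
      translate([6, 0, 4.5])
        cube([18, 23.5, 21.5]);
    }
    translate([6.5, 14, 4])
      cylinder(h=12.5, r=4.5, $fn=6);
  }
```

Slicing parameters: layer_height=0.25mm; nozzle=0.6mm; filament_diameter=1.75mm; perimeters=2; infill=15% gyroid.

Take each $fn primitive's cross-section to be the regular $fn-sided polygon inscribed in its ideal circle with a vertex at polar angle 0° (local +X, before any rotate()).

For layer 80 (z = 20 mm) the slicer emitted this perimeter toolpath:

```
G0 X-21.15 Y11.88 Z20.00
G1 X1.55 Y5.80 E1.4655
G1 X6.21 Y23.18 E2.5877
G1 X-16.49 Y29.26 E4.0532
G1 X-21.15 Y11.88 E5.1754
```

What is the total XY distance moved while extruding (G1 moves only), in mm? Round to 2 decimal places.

Sum the Euclidean lengths of each G1 segment: total = 82.99 mm.

82.99 mm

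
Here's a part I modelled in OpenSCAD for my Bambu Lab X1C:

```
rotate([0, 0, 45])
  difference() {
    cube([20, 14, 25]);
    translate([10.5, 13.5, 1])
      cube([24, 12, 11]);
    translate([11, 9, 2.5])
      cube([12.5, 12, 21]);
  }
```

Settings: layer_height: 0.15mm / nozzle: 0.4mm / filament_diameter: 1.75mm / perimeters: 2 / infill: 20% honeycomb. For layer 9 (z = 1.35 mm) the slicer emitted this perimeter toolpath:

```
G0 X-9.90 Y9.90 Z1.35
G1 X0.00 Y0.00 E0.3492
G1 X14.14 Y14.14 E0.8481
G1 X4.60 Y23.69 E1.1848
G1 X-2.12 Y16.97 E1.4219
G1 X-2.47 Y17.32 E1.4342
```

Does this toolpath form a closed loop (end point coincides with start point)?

Start point (G0): (-9.90, 9.90). End point (last G1): the path does not return to the start — open.

no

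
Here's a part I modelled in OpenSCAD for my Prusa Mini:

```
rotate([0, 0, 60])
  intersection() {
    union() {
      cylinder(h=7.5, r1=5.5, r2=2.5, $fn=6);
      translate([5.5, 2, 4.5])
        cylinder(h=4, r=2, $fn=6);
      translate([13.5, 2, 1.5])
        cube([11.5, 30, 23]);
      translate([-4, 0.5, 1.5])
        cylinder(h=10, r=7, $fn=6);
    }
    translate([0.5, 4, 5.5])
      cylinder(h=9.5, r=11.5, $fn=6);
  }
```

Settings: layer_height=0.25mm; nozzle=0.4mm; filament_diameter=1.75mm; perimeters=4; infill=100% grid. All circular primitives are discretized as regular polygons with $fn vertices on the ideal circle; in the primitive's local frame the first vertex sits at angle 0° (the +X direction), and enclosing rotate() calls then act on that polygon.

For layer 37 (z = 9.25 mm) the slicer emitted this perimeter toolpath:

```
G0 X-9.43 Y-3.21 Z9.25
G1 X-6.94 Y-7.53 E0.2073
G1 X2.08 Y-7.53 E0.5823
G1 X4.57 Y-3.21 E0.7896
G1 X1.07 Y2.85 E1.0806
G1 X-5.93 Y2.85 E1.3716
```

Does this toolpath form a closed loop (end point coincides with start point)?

no

Start point (G0): (-9.43, -3.21). End point (last G1): the path does not return to the start — open.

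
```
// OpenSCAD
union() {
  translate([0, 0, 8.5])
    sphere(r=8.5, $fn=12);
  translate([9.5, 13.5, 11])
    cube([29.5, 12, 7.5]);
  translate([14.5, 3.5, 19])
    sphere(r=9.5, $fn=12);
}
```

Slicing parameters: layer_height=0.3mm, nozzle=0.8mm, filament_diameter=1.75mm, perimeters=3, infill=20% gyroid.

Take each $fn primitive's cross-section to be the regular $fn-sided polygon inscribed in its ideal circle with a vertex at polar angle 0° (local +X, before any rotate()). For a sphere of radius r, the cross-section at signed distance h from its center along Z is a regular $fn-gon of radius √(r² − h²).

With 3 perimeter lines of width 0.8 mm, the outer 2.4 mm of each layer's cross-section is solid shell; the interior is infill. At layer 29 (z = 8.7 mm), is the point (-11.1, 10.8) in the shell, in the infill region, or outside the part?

outside

At z = 8.7 mm: the sphere: section is a regular 12-gon, circumradius = √(r²−h²) = √(8.5²−0.2²) = 8.498; the cube at (9.5, 13.5) is not intersected at this z (z outside [11, 18.5]); the sphere at (14.5, 3.5) does not reach this height (|z−center|=10.300 > r=9.5); Taking the union: only the r=8.5 sphere is present, so the union is just that shape — 1 connected region. Overall, the cross-section is a single solid region. The nearest boundary edge runs (-4.25, 7.36)→(-7.36, 4.25); distance from the point to it = 7.28 mm. The point is not inside any of the regions above, so it lies outside the cross-section (7.28 mm from the nearest boundary).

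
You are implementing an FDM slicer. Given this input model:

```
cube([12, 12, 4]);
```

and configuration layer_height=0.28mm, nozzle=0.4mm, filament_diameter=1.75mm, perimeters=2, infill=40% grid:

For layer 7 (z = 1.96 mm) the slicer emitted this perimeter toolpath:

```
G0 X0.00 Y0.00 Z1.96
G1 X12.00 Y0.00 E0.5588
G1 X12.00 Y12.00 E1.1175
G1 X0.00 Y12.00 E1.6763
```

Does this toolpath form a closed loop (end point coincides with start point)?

no

Start point (G0): (0.00, 0.00). End point (last G1): the path does not return to the start — open.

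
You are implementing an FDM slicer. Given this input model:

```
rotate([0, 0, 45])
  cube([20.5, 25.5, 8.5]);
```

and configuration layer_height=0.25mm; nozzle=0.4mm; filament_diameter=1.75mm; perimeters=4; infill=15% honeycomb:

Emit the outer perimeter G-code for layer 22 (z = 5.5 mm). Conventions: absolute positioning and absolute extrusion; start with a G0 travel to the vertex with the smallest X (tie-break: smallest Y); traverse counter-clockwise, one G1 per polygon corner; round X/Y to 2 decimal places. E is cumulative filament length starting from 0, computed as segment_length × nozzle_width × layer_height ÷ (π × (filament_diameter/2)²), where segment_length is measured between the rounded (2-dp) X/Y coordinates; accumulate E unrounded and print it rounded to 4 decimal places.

G0 X-18.03 Y18.03 Z5.50
G1 X0.00 Y0.00 E1.0601
G1 X14.50 Y14.50 E1.9126
G1 X-3.54 Y32.53 E2.9730
G1 X-18.03 Y18.03 E3.8253

At z = 5.5 mm: the cube is present — its section is the full 20.5×25.5 rectangle; (rotated 45° about Z; rotation is an isometry so areas/perimeters/island counts are preserved). The outline is a single polygon with 4 vertices. Extrusion per mm of travel: 0.4 × 0.25 / (π × 0.875²) = 0.041575. Accumulating E over each segment gives final E = 3.8253.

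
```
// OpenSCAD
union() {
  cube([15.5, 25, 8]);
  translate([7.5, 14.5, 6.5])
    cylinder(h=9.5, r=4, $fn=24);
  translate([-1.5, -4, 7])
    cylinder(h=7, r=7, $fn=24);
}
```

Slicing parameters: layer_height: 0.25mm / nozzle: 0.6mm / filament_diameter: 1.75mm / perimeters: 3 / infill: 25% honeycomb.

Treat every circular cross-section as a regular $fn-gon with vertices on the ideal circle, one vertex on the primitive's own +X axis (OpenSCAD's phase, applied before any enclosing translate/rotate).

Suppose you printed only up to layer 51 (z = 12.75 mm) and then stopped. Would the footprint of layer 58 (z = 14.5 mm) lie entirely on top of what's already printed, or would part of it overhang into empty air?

Compare the two slices. At z = 12.75: the cube is absent (z outside [0, 8]); the r=4 cylinder at (7.5, 14.5) contributes a regular 24-gon of circumradius 4 (area = (24/2)·4.000²·sin(360°/24) = 49.69 mm²); the r=7 cylinder at (-1.5, -4) contributes a regular 24-gon of circumradius 7 (area = (24/2)·7.000²·sin(360°/24) = 152.19 mm²); Combining (union): the 2 present regions are separate (no shared area or edge), so areas and boundary lengths simply add and each stays a separate island — area = 201.88 mm². At z = 14.5: the cube does not reach this height (z outside [0, 8]); the r=4 cylinder at (7.5, 14.5) gives a regular 24-gon of circumradius 4 (constant along its height) (area = (24/2)·4.000²·sin(360°/24) = 49.69 mm²); the cylinder at (-1.5, -4) is absent (z outside [7, 14]); Merging all regions: only the r=4 cylinder at (7.5, 14.5) is present, so the union is just that shape — area = 49.69 mm². Checking containment: the cross-section at z = 14.5 is a subset of the cross-section at z = 12.75.

entirely on top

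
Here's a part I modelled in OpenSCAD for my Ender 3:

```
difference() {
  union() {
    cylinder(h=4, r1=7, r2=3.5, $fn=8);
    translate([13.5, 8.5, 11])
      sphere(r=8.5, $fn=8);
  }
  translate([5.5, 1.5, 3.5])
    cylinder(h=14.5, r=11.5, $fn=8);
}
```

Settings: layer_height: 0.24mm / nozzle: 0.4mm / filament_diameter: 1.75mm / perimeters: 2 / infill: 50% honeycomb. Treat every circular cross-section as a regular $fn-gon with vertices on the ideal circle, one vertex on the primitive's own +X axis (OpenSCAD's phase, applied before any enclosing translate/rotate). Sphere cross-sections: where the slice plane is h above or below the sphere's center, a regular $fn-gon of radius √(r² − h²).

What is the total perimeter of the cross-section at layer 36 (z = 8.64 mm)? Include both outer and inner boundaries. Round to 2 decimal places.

At z = 8.64 mm: the cone does not reach this height (z outside [0, 4]); the sphere at (13.5, 8.5): section is a regular 8-gon, circumradius = √(r²−h²) = √(8.5²−2.36²) = 8.166 (perimeter = 2·8·8.166·sin(180°/8) = 50.00 mm); Combining (union): only the r=8.5 sphere at (13.5, 8.5) is present, so the union is just that shape — boundary = 50.00 mm; the r=11.5 cylinder at (5.5, 1.5) contributes a regular 8-gon of circumradius 11.5 (perimeter = 2·8·11.500·sin(180°/8) = 70.41 mm); Subtracting the remaining from the first: starting from that combined region, the r=11.5 cylinder at (5.5, 1.5) partially overlaps it — only the 83.28 mm² overlap (of its 374.06 mm²) is removed, clipping the outline — boundary = 45.37 mm. Overall, the cross-section is a single solid region. Total boundary length (outer) = 45.37 mm.

45.37 mm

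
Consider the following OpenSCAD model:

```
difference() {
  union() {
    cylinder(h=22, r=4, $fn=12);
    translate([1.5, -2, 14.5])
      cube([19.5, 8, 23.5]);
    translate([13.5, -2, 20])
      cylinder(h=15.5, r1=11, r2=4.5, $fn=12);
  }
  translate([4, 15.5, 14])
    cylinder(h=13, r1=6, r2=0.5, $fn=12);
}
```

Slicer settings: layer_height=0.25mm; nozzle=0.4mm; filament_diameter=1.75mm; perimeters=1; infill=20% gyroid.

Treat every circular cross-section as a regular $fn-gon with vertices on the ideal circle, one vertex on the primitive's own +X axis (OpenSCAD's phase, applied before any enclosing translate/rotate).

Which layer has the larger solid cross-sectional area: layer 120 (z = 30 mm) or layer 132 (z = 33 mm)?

Layer 120 (z = 30): the cylinder is absent (z outside [0, 22]); the cube at (1.5, -2) (footprint 19.5×8) is included at this height (area 156.00 mm²); the cone at (13.5, -2) contributes a regular 12-gon of circumradius 6.806 (interpolated between r1=11 and r2=4.5 at t=0.645) (area = (12/2)·6.806²·sin(360°/12) = 138.98 mm²); Merging all regions: the regions partially overlap — summed areas 294.98 mm² minus the doubly-counted overlap 69.49 mm² gives 225.49 mm² — area = 225.49 mm²; the cone at (4, 15.5) is not intersected at this z (z outside [14, 27]); Taking the first minus the rest: none of the subtracted shapes is present at this height, so the result so far is unchanged — area = 225.49 mm². So its area = 225.49 mm². Layer 132 (z = 33): the cylinder is not intersected at this z (z outside [0, 22]); the cube at (1.5, -2) is present — its section is the full 19.5×8 rectangle (area 156.00 mm²); the cone at (13.5, -2) (r1=11→r2=4.5) has section circumradius 5.548 here — a regular 12-gon (area = (12/2)·5.548²·sin(360°/12) = 92.35 mm²); Taking the union: the regions partially overlap — summed areas 248.35 mm² minus the doubly-counted overlap 46.18 mm² gives 202.18 mm² — area = 202.18 mm²; the cone at (4, 15.5) is absent (z outside [14, 27]); Taking the first minus the rest: none of the subtracted shapes is present at this height, so that combined region is unchanged — area = 202.18 mm². So its area = 202.18 mm². Layer 120 is larger (225.49 vs 202.18 mm²).

layer 120 (z = 30 mm)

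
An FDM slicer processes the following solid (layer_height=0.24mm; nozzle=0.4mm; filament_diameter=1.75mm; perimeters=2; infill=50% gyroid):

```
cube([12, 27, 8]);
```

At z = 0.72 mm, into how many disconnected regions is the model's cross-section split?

At z = 0.72 mm: the cube (footprint 12×27) is included at this height. The result has 1 disconnected region.

1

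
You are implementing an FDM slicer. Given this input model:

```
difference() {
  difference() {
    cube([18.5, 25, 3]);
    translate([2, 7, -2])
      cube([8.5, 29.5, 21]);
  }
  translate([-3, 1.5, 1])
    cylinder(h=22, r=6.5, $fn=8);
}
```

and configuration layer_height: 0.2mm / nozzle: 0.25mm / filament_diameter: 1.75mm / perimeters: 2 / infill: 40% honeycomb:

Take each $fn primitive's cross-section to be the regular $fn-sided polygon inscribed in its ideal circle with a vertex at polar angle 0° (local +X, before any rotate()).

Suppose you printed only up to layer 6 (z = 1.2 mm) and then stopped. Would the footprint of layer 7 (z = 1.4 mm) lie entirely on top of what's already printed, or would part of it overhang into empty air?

Compare the two slices. At z = 1.2: the cube is present — its section is the full 18.5×25 rectangle (area 462.50 mm²); the 8.5×29.5 cube at (2, 7) contributes its full rectangle (area 250.75 mm²); After the difference (first − rest): starting from the 18.5×25 cube (462.50 mm²), the 8.5×29.5 cube at (2, 7) partially overlaps it — only the 153.00 mm² overlap (of its 250.75 mm²) is removed, clipping the outline — area = 309.50 mm²; the r=6.5 cylinder at (-3, 1.5) contributes a regular 8-gon of circumradius 6.5 (area = (8/2)·6.500²·sin(360°/8) = 119.50 mm²); Subtracting the remaining from the first: starting from that combined region (309.50 mm²), the r=6.5 cylinder at (-3, 1.5) partially overlaps it — only the 17.02 mm² overlap (of its 119.50 mm²) is removed, clipping the outline — area = 292.48 mm². At z = 1.4: the cube is present — its section is the full 18.5×25 rectangle (area 462.50 mm²); the 8.5×29.5 cube at (2, 7) contributes its full rectangle (area 250.75 mm²); After the difference (first − rest): starting from the 18.5×25 cube (462.50 mm²), the 8.5×29.5 cube at (2, 7) partially overlaps it — only the 153.00 mm² overlap (of its 250.75 mm²) is removed, clipping the outline — area = 309.50 mm²; the cylinder at (-3, 1.5): section is a regular 8-gon, circumradius r=6.5 (area = (8/2)·6.500²·sin(360°/8) = 119.50 mm²); After the difference (first − rest): starting from the result so far (309.50 mm²), the r=6.5 cylinder at (-3, 1.5) partially overlaps it — only the 17.02 mm² overlap (of its 119.50 mm²) is removed, clipping the outline — area = 292.48 mm². Checking containment: the cross-section at z = 1.4 is a subset of the cross-section at z = 1.2.

entirely on top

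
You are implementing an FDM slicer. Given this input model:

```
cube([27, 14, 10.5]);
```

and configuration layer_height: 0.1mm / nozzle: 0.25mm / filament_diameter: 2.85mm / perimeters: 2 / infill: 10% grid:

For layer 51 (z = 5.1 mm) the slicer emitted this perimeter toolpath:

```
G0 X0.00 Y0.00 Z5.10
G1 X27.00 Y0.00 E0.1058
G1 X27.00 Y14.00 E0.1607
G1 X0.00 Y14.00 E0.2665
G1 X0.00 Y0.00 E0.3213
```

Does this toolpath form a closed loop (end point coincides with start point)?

Start point (G0): (0.00, 0.00). End point (last G1): the path returns to the start — closed.

yes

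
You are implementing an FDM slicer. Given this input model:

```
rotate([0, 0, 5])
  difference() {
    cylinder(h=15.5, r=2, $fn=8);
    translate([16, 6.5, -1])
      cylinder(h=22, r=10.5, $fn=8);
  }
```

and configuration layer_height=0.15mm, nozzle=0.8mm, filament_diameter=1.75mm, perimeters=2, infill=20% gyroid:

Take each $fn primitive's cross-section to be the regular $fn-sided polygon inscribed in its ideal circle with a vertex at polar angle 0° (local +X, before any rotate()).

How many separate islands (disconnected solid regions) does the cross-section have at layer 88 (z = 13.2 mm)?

1

At z = 13.2 mm: the r=2 cylinder contributes a regular 8-gon of circumradius 2; the cylinder at (16, 6.5): section is a regular 8-gon, circumradius r=10.5; Subtracting the remaining from the first: starting from the r=2 cylinder, the r=10.5 cylinder at (16, 6.5) misses the remaining region (no effect) — 1 connected region; (rotated 5° about Z; rotation is an isometry so areas/perimeters/island counts are preserved). Overall, the cross-section is a single solid region. Island count = 1.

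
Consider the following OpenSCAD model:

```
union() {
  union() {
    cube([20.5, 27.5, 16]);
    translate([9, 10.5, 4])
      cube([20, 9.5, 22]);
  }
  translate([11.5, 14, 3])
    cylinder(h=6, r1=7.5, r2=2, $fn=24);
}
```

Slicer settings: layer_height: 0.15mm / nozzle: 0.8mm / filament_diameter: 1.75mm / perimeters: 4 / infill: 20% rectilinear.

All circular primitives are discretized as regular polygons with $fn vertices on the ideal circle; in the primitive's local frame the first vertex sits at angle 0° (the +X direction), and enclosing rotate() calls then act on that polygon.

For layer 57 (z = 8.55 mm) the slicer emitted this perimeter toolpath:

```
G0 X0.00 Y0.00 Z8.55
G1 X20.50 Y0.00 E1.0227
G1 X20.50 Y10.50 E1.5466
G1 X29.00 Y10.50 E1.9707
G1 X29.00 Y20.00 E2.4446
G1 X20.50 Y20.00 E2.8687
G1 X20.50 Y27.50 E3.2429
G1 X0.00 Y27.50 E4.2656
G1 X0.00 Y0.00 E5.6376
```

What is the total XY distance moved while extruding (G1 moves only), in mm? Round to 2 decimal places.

113.00 mm

Sum the Euclidean lengths of each G1 segment: total = 113.00 mm.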